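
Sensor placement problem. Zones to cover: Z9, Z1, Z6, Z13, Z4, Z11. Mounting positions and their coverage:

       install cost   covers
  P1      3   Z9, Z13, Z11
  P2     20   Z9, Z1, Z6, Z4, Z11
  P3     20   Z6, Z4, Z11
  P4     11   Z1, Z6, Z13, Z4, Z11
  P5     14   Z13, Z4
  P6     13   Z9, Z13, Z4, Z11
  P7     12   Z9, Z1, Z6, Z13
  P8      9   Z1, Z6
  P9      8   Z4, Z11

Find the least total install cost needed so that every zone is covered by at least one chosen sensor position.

P1, P4 cover every zone at install cost 3 + 11 = 14.
Any cover uses at least 2 sensor positions; among all covering selections none totals below 14.

14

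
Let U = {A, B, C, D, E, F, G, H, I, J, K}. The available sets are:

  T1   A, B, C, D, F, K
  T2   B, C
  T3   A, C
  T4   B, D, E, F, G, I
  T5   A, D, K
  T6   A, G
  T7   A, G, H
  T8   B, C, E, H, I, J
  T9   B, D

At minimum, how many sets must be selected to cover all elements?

3

T1, T4, T8 together cover {A, B, C, D, E, F, G, H, I, J, K} — every element.
No 2 of the 9 sets cover everything (all 36 pairs fall short), so 3 is minimum.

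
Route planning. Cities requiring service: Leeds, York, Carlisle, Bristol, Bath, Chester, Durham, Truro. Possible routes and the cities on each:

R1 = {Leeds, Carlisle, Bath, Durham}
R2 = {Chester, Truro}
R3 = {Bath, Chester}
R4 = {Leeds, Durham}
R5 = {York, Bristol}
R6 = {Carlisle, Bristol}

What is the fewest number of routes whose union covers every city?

3

R1, R2, R5 together cover {Leeds, York, Carlisle, Bristol, Bath, Chester, Durham, Truro} — every city.
No 2 of the 6 routes cover everything (all 15 pairs fall short), so 3 is minimum.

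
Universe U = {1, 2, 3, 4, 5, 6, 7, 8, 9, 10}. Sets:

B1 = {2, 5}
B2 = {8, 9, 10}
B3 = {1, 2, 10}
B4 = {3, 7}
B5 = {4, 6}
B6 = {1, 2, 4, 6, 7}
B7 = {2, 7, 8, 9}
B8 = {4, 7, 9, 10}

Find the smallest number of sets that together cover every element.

B1, B2, B4, B6 together cover {1, 2, 3, 4, 5, 6, 7, 8, 9, 10} — every element.
No 3 of the 8 sets cover everything (all 56 triples fall short), so 4 is minimum.

4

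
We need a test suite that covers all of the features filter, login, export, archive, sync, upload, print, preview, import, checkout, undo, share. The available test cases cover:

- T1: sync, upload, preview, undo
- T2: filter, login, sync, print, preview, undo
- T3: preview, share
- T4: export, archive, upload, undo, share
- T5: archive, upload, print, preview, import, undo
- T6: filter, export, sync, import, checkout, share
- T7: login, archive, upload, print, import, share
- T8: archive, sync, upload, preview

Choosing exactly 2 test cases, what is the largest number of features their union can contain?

Choosing T5, T6 covers {filter, export, archive, sync, upload, print, preview, import, checkout, undo, share} — 11 features.
No choice of 2 test cases does better; here login is left uncovered.

11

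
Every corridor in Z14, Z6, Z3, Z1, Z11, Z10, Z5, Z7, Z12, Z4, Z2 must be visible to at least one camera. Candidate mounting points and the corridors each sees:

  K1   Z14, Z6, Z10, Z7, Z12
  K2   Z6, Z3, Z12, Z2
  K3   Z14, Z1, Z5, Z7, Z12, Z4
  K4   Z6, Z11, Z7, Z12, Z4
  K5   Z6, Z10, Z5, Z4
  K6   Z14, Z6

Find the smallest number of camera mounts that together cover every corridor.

4

K1, K2, K3, K4 together cover {Z14, Z6, Z3, Z1, Z11, Z10, Z5, Z7, Z12, Z4, Z2} — every corridor.
No 3 of the 6 camera mounts cover everything (all 20 triples fall short), so 4 is minimum.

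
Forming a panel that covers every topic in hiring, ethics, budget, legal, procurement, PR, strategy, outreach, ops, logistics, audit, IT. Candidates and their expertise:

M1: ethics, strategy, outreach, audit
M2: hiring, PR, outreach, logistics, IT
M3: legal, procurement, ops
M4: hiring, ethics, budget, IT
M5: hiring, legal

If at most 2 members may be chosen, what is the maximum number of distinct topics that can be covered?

Choosing M1, M2 covers {hiring, ethics, PR, strategy, outreach, logistics, audit, IT} — 8 topics.
No choice of 2 members does better; here budget, legal, procurement, ops are left uncovered.

8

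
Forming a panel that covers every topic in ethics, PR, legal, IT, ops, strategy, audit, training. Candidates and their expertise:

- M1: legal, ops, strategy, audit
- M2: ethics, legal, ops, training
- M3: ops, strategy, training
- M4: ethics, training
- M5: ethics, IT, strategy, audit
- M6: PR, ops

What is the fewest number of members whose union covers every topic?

3

M2, M5, M6 together cover {ethics, PR, legal, IT, ops, strategy, audit, training} — every topic.
No 2 of the 6 members cover everything (all 15 pairs fall short), so 3 is minimum.
Greedy (largest uncovered first) would take M1, M2, M5, M6 — 4 members — but 3 suffice.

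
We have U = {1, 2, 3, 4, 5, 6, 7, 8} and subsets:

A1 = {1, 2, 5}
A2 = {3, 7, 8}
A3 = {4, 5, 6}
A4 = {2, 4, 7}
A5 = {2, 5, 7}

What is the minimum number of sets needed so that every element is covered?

3

A1, A2, A3 together cover {1, 2, 3, 4, 5, 6, 7, 8} — every element.
No 2 of the 5 sets cover everything (all 10 pairs fall short), so 3 is minimum.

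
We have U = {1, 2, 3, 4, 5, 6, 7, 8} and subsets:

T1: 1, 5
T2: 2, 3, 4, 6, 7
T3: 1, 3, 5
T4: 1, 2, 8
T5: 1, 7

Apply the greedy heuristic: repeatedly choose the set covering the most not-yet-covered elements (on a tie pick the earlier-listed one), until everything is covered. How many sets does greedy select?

3

Pick 1: T2 covers 5 new elements (2, 3, 4, 6, 7).
Pick 2: T1 covers 2 new elements (1, 5).
Pick 3: T4 covers 1 new elements (8).
Greedy uses 3 sets.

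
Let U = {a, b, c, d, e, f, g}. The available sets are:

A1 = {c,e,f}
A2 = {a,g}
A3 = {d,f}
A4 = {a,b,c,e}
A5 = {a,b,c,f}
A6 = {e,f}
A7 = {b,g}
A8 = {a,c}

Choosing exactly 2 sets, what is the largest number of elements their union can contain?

6

Choosing A3, A4 covers {a, b, c, d, e, f} — 6 elements.
No choice of 2 sets does better; here g is left uncovered.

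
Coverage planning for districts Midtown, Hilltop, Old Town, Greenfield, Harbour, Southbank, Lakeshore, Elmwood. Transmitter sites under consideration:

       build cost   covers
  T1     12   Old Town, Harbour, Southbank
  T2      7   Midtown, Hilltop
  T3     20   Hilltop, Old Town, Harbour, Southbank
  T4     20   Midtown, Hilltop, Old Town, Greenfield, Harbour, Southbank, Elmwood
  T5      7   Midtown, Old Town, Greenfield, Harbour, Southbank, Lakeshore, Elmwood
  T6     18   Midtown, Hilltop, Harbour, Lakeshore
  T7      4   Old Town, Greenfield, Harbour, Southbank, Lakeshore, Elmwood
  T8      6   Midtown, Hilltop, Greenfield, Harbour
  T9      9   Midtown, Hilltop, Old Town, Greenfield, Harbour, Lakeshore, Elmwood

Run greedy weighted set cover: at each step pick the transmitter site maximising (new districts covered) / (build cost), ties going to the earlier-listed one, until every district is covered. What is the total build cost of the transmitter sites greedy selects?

Pick 1: T7 adds 6 new (Old Town, Greenfield, Harbour, Southbank, Lakeshore, Elmwood) at build cost 4 (ratio 6/4).
Pick 2: T8 adds 2 new (Midtown, Hilltop) at build cost 6 (ratio 2/6).
Greedy total build cost: 4 + 6 = 10.

10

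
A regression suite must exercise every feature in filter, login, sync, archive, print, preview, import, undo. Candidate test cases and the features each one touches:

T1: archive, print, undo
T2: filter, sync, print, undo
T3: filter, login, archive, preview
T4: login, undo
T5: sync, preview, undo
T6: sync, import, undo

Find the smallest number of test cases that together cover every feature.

T1, T3, T6 together cover {filter, login, sync, archive, print, preview, import, undo} — every feature.
No 2 of the 6 test cases cover everything (all 15 pairs fall short), so 3 is minimum.

3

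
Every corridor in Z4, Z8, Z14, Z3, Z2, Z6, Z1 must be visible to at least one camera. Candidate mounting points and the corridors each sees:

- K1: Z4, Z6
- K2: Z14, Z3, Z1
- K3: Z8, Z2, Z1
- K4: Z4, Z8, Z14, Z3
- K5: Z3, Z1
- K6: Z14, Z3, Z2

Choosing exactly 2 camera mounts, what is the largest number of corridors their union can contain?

Choosing K3, K4 covers {Z4, Z8, Z14, Z3, Z2, Z1} — 6 corridors.
No choice of 2 camera mounts does better; here Z6 is left uncovered.

6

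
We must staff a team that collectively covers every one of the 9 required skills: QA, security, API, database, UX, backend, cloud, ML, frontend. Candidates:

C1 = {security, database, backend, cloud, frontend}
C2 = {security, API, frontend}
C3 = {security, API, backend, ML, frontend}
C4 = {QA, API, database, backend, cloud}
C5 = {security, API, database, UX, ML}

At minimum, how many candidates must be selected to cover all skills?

C1, C4, C5 together cover {QA, security, API, database, UX, backend, cloud, ML, frontend} — every skill.
No 2 of the 5 candidates cover everything (all 10 pairs fall short), so 3 is minimum.

3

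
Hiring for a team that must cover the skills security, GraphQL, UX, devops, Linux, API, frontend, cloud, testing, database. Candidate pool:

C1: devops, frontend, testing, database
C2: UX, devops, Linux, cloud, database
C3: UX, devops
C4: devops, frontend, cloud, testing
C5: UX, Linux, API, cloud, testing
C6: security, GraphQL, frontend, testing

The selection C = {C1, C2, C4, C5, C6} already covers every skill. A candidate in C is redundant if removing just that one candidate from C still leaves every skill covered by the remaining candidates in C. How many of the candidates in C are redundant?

Drop C1: the rest still cover every skill — redundant.
Drop C2: the rest still cover every skill — redundant.
Drop C4: the rest still cover every skill — redundant.
Drop C5: API uncovered — not redundant.
Drop C6: security, GraphQL uncovered — not redundant.
3 redundant: C1, C2, C4.

3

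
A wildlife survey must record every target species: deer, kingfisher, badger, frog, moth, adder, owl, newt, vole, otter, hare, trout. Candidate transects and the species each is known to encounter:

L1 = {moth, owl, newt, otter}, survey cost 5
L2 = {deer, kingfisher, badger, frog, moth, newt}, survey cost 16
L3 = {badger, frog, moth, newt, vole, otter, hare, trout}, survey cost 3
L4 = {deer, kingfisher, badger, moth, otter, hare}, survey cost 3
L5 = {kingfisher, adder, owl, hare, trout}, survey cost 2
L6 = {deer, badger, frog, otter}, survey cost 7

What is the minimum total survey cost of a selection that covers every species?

L3, L4, L5 cover every species at survey cost 3 + 3 + 2 = 8.
Any cover uses at least 3 transects; among all covering selections none totals below 8.

8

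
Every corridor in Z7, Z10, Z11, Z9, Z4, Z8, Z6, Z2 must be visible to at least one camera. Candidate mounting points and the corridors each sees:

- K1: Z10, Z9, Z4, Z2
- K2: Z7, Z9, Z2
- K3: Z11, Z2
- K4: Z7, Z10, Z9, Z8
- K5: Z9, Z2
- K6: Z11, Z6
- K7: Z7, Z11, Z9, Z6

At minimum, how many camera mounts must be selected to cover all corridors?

3

K1, K4, K6 together cover {Z7, Z10, Z11, Z9, Z4, Z8, Z6, Z2} — every corridor.
No 2 of the 7 camera mounts cover everything (all 21 pairs fall short), so 3 is minimum.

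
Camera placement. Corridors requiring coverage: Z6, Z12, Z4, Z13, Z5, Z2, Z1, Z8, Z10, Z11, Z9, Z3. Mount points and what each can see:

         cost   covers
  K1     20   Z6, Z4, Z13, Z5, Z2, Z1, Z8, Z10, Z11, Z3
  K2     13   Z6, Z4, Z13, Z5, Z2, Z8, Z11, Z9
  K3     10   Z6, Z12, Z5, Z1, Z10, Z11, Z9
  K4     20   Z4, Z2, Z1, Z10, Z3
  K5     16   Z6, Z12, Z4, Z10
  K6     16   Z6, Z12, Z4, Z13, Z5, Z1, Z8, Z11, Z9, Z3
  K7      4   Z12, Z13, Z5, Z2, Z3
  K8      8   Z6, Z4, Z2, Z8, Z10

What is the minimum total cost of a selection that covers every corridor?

22

K3, K7, K8 cover every corridor at cost 10 + 4 + 8 = 22.
Any cover uses at least 2 camera mounts; among all covering selections none totals below 22.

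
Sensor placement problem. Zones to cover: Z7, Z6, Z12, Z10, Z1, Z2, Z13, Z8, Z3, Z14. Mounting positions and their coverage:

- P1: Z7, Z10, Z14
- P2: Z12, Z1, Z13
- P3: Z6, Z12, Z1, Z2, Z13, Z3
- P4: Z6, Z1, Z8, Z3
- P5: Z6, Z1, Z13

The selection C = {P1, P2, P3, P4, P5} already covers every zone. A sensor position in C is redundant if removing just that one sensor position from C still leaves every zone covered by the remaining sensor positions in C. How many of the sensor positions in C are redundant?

Drop P1: Z7, Z10, Z14 uncovered — not redundant.
Drop P2: the rest still cover every zone — redundant.
Drop P3: Z2 uncovered — not redundant.
Drop P4: Z8 uncovered — not redundant.
Drop P5: the rest still cover every zone — redundant.
2 redundant: P2, P5.

2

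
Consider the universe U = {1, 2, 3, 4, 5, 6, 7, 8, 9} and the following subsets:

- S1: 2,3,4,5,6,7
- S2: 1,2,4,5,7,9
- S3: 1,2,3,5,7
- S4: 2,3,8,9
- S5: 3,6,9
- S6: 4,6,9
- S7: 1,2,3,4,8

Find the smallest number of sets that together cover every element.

3

S1, S2, S4 together cover {1, 2, 3, 4, 5, 6, 7, 8, 9} — every element.
No 2 of the 7 sets cover everything (all 21 pairs fall short), so 3 is minimum.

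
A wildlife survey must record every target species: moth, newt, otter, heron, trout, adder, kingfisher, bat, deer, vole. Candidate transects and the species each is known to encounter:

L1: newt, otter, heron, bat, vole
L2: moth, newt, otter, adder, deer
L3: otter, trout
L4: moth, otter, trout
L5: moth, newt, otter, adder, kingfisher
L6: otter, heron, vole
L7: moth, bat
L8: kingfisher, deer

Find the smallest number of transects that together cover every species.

4

L1, L2, L3, L5 together cover {moth, newt, otter, heron, trout, adder, kingfisher, bat, deer, vole} — every species.
No 3 of the 8 transects cover everything (all 56 triples fall short), so 4 is minimum.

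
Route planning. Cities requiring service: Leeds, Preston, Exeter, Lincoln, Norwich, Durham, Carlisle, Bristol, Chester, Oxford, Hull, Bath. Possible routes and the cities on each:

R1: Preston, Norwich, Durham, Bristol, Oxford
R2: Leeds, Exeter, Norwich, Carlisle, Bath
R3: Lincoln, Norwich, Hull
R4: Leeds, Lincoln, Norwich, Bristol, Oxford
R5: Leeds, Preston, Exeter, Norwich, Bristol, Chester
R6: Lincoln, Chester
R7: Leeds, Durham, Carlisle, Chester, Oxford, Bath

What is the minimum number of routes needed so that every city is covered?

R3, R5, R7 together cover {Leeds, Preston, Exeter, Lincoln, Norwich, Durham, Carlisle, Bristol, Chester, Oxford, Hull, Bath} — every city.
No 2 of the 7 routes cover everything (all 21 pairs fall short), so 3 is minimum.

3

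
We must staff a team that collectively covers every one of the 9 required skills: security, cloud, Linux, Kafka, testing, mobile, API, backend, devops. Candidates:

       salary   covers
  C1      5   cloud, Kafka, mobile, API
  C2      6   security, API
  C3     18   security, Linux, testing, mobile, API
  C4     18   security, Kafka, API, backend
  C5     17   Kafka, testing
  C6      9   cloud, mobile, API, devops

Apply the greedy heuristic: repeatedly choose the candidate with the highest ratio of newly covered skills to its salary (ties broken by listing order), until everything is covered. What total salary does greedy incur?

Pick 1: C1 adds 4 new (cloud, Kafka, mobile, API) at salary 5 (ratio 4/5).
Pick 2: C2 adds 1 new (security) at salary 6 (ratio 1/6).
Pick 3: C3 adds 2 new (Linux, testing) at salary 18 (ratio 2/18).
Pick 4: C6 adds 1 new (devops) at salary 9 (ratio 1/9).
Pick 5: C4 adds 1 new (backend) at salary 18 (ratio 1/18).
Greedy total salary: 5 + 6 + 18 + 9 + 18 = 56. (The true optimum is 45, so greedy overshoots here.)

56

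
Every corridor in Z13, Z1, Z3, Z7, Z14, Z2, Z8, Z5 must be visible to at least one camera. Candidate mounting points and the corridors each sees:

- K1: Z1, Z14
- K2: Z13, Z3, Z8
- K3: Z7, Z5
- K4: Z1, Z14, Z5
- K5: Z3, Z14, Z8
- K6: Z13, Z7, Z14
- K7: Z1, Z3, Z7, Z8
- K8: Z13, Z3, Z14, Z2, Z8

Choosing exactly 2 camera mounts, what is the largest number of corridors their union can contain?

7

Choosing K3, K8 covers {Z13, Z3, Z7, Z14, Z2, Z8, Z5} — 7 corridors.
No choice of 2 camera mounts does better; here Z1 is left uncovered.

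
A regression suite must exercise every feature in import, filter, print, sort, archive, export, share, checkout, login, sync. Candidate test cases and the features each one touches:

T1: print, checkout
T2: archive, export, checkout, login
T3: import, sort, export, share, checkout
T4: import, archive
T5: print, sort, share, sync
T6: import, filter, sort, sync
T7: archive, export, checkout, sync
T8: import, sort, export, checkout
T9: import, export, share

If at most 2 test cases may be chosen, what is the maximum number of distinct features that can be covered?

Choosing T2, T5 covers {print, sort, archive, export, share, checkout, login, sync} — 8 features.
No choice of 2 test cases does better; here import, filter are left uncovered.

8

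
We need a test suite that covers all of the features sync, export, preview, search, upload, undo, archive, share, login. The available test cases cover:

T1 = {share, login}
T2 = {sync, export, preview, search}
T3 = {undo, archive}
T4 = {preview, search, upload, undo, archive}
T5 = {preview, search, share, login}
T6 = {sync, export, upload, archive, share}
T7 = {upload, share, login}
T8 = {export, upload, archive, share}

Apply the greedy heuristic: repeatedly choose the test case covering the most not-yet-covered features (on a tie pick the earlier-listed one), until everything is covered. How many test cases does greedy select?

Pick 1: T4 covers 5 new features (preview, search, upload, undo, archive).
Pick 2: T6 covers 3 new features (sync, export, share).
Pick 3: T1 covers 1 new features (login).
Greedy uses 3 test cases.

3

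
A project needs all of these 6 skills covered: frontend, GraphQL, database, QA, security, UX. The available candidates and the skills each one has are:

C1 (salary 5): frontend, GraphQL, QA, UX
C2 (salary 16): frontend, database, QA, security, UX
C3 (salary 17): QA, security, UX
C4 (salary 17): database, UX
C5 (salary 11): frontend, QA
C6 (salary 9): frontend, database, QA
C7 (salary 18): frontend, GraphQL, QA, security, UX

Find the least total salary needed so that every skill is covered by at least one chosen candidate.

C1, C2 cover every skill at salary 5 + 16 = 21.
Any cover uses at least 2 candidates; among all covering selections none totals below 21.

21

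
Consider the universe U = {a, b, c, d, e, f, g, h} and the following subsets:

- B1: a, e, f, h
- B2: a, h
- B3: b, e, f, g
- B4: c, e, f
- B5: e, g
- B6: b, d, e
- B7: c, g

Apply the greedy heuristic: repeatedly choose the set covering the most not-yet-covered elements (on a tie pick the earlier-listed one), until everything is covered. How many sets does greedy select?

4

Pick 1: B1 covers 4 new elements (a, e, f, h).
Pick 2: B3 covers 2 new elements (b, g).
Pick 3: B4 covers 1 new elements (c).
Pick 4: B6 covers 1 new elements (d).
Greedy uses 4 sets. (The true minimum is 3.)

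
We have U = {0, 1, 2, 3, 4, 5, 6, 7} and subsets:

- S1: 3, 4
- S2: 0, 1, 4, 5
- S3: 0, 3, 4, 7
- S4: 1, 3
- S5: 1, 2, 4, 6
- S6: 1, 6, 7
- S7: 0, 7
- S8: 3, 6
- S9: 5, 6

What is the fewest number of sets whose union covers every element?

3

S2, S3, S5 together cover {0, 1, 2, 3, 4, 5, 6, 7} — every element.
No 2 of the 9 sets cover everything (all 36 pairs fall short), so 3 is minimum.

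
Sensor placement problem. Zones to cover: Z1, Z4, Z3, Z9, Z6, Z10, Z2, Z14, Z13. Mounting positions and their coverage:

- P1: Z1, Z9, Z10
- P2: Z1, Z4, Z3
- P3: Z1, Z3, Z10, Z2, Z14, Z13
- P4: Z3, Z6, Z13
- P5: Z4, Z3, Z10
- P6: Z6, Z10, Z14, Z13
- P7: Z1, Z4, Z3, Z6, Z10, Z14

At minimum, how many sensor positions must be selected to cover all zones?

3

P1, P3, P7 together cover {Z1, Z4, Z3, Z9, Z6, Z10, Z2, Z14, Z13} — every zone.
No 2 of the 7 sensor positions cover everything (all 21 pairs fall short), so 3 is minimum.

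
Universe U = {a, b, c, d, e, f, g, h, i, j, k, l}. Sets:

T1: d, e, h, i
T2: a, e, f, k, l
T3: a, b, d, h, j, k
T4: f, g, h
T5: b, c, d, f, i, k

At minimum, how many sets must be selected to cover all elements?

T2, T3, T4, T5 together cover {a, b, c, d, e, f, g, h, i, j, k, l} — every element.
No 3 of the 5 sets cover everything (all 10 triples fall short), so 4 is minimum.

4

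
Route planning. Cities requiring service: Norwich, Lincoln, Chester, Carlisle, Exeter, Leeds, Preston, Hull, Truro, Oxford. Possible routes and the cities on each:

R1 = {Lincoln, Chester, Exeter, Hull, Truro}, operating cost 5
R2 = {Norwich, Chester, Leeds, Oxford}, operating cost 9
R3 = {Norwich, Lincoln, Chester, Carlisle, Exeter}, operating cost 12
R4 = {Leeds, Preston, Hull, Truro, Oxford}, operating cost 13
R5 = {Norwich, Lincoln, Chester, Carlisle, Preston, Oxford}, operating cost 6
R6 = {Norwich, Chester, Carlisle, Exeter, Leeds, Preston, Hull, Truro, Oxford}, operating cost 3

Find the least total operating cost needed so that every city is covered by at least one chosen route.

R1, R6 cover every city at operating cost 5 + 3 = 8.
Any cover uses at least 2 routes; among all covering selections none totals below 8.

8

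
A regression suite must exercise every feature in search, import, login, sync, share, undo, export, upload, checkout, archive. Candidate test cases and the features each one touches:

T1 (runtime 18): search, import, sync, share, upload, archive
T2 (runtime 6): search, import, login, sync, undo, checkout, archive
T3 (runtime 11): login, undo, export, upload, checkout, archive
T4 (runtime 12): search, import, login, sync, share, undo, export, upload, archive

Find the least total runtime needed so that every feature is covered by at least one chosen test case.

T2, T4 cover every feature at runtime 6 + 12 = 18.
Any cover uses at least 2 test cases; among all covering selections none totals below 18.

18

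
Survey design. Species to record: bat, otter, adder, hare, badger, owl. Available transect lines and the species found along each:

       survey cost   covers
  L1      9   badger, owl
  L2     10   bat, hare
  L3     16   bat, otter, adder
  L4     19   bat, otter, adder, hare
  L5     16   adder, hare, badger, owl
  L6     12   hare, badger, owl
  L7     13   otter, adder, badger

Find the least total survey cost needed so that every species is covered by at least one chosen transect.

28

L1, L4 cover every species at survey cost 9 + 19 = 28.
Any cover uses at least 2 transects; among all covering selections none totals below 28.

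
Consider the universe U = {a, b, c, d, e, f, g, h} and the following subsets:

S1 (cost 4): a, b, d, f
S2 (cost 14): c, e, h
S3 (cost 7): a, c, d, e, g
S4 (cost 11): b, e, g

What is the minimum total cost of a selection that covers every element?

S1, S2, S3 cover every element at cost 4 + 14 + 7 = 25.
Any cover uses at least 3 sets; among all covering selections none totals below 25.

25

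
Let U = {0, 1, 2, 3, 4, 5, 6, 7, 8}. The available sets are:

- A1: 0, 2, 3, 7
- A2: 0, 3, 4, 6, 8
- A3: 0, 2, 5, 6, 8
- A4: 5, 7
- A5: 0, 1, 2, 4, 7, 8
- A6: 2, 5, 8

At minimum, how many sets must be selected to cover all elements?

A1, A3, A5 together cover {0, 1, 2, 3, 4, 5, 6, 7, 8} — every element.
No 2 of the 6 sets cover everything (all 15 pairs fall short), so 3 is minimum.

3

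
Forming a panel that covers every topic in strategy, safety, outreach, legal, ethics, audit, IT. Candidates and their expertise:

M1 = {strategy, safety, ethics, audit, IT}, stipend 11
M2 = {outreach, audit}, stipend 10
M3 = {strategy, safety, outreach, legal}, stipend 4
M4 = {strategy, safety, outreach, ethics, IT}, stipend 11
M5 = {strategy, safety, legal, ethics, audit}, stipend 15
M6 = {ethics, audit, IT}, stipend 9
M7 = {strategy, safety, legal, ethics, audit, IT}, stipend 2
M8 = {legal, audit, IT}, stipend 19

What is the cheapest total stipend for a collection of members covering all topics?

6

M3, M7 cover every topic at stipend 4 + 2 = 6.
Any cover uses at least 2 members; among all covering selections none totals below 6.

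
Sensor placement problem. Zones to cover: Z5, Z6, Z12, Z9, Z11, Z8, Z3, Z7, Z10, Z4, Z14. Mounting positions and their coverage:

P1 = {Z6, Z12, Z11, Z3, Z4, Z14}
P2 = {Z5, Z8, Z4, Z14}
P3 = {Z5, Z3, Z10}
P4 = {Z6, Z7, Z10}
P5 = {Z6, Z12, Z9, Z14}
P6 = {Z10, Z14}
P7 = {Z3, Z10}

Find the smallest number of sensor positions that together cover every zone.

P1, P2, P4, P5 together cover {Z5, Z6, Z12, Z9, Z11, Z8, Z3, Z7, Z10, Z4, Z14} — every zone.
No 3 of the 7 sensor positions cover everything (all 35 triples fall short), so 4 is minimum.

4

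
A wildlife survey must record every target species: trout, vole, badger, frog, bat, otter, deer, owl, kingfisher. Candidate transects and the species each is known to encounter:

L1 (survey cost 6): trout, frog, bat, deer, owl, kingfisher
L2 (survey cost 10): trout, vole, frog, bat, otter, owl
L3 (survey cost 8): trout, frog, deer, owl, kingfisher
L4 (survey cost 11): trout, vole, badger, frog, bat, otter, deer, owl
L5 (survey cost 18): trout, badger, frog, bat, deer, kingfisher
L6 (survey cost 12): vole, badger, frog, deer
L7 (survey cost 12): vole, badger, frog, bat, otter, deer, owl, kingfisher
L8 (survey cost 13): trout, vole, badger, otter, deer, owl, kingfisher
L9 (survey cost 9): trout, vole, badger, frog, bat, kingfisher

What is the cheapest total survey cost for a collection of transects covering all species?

17

L1, L4 cover every species at survey cost 6 + 11 = 17.
Any cover uses at least 2 transects; among all covering selections none totals below 17.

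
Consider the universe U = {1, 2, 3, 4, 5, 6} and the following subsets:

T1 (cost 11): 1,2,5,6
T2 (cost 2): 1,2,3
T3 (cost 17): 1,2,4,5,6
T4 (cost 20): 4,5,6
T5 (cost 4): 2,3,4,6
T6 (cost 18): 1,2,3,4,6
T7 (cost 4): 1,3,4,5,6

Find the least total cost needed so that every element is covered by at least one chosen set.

6

T2, T7 cover every element at cost 2 + 4 = 6.
Any cover uses at least 2 sets; among all covering selections none totals below 6.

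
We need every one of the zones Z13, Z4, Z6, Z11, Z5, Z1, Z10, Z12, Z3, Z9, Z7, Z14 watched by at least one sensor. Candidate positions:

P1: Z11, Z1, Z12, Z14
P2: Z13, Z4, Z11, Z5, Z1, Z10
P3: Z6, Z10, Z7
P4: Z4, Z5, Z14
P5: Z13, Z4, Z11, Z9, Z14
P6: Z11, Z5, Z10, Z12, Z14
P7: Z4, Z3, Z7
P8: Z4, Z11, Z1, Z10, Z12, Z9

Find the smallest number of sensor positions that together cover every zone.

5

P1, P2, P3, P5, P7 together cover {Z13, Z4, Z6, Z11, Z5, Z1, Z10, Z12, Z3, Z9, Z7, Z14} — every zone.
No 4 of the 8 sensor positions cover everything (all 70 size-4 selections fall short), so 5 is minimum.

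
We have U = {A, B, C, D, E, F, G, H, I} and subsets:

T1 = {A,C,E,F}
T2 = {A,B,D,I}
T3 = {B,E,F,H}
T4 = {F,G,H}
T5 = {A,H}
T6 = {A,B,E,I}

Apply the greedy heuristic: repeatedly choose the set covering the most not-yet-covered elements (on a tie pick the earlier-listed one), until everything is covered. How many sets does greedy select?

Pick 1: T1 covers 4 new elements (A, C, E, F).
Pick 2: T2 covers 3 new elements (B, D, I).
Pick 3: T4 covers 2 new elements (G, H).
Greedy uses 3 sets.

3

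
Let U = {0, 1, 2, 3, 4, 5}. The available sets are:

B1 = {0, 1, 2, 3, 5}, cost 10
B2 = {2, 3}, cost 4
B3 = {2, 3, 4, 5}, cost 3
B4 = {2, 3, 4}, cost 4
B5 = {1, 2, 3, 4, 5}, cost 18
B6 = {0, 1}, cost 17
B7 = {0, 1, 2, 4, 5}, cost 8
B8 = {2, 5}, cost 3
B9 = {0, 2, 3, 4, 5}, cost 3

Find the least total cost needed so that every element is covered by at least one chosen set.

B3, B7 cover every element at cost 3 + 8 = 11.
Any cover uses at least 2 sets; among all covering selections none totals below 11.

11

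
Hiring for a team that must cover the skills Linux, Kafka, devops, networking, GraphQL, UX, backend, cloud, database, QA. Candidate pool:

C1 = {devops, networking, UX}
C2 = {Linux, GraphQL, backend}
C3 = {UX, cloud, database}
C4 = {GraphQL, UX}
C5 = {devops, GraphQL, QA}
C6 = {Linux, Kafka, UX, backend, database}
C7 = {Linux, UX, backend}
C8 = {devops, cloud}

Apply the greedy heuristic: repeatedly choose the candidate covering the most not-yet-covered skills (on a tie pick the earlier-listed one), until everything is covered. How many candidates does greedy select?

4

Pick 1: C6 covers 5 new skills (Linux, Kafka, UX, backend, database).
Pick 2: C5 covers 3 new skills (devops, GraphQL, QA).
Pick 3: C1 covers 1 new skills (networking).
Pick 4: C3 covers 1 new skills (cloud).
Greedy uses 4 candidates.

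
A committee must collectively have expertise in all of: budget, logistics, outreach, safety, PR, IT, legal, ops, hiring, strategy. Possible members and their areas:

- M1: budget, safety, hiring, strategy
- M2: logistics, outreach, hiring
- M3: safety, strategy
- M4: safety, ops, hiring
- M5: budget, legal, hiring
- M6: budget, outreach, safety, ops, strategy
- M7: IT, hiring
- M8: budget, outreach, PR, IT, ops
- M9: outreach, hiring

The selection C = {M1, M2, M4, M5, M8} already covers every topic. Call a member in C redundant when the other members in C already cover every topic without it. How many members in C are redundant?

Drop M1: strategy uncovered — not redundant.
Drop M2: logistics uncovered — not redundant.
Drop M4: the rest still cover every topic — redundant.
Drop M5: legal uncovered — not redundant.
Drop M8: PR, IT uncovered — not redundant.
1 redundant: M4.

1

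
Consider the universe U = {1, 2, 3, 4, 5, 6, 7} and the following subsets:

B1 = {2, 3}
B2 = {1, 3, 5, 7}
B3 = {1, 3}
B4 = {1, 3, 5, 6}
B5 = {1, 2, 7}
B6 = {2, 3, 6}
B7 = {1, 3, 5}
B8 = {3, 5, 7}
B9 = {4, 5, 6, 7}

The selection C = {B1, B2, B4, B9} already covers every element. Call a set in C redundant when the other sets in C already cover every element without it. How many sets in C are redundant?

Drop B1: 2 uncovered — not redundant.
Drop B2: the rest still cover every element — redundant.
Drop B4: the rest still cover every element — redundant.
Drop B9: 4 uncovered — not redundant.
2 redundant: B2, B4.

2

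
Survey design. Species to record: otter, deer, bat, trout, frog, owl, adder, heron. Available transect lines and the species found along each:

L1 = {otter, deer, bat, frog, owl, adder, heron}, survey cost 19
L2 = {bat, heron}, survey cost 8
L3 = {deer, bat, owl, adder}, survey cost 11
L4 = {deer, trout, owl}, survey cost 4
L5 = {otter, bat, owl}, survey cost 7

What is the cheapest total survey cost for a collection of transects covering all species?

L1, L4 cover every species at survey cost 19 + 4 = 23.
Any cover uses at least 2 transects; among all covering selections none totals below 23.
Greedy by coverage-per-survey cost would pick L4, L5, L1 for 30 — worse than the optimum 23.

23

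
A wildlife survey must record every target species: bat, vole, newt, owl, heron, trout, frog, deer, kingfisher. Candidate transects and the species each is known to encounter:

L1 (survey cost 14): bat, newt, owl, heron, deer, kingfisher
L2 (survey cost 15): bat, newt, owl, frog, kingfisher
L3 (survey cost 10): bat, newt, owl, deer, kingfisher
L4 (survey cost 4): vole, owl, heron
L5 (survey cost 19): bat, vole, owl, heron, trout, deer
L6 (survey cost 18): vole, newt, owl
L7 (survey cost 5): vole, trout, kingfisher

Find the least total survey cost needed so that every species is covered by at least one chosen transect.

34

L2, L5 cover every species at survey cost 15 + 19 = 34.
Any cover uses at least 2 transects; among all covering selections none totals below 34.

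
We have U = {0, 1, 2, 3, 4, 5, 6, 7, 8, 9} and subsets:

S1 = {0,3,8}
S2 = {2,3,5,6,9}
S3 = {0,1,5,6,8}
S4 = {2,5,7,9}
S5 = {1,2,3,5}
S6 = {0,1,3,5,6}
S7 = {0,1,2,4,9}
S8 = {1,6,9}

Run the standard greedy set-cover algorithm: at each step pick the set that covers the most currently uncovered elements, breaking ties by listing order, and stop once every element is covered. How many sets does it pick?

4

Pick 1: S2 covers 5 new elements (2, 3, 5, 6, 9).
Pick 2: S3 covers 3 new elements (0, 1, 8).
Pick 3: S4 covers 1 new elements (7).
Pick 4: S7 covers 1 new elements (4).
Greedy uses 4 sets.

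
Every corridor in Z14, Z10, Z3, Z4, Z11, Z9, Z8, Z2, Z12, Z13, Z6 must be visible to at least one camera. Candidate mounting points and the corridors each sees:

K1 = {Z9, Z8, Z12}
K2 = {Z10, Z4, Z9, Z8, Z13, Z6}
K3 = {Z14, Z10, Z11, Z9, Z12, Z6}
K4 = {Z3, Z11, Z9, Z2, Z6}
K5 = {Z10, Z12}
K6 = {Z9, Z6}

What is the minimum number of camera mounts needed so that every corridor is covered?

K2, K3, K4 together cover {Z14, Z10, Z3, Z4, Z11, Z9, Z8, Z2, Z12, Z13, Z6} — every corridor.
No 2 of the 6 camera mounts cover everything (all 15 pairs fall short), so 3 is minimum.

3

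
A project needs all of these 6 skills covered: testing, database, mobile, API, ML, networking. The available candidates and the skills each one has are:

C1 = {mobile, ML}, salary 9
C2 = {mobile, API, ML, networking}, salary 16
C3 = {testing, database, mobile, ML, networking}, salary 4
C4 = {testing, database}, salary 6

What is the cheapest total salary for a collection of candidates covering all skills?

20

C2, C3 cover every skill at salary 16 + 4 = 20.
Any cover uses at least 2 candidates; among all covering selections none totals below 20.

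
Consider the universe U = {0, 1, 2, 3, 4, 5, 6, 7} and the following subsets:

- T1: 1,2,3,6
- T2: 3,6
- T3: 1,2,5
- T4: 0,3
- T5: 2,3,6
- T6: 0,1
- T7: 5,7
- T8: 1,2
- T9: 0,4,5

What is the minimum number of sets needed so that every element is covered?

3

T1, T7, T9 together cover {0, 1, 2, 3, 4, 5, 6, 7} — every element.
No 2 of the 9 sets cover everything (all 36 pairs fall short), so 3 is minimum.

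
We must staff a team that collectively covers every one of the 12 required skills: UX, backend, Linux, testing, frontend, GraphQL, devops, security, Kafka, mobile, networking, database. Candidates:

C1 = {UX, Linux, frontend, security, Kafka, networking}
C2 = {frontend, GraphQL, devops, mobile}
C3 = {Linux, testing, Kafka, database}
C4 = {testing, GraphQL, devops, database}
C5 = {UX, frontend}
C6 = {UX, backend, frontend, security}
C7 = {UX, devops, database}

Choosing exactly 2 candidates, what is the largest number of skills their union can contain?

Choosing C1, C4 covers {UX, Linux, testing, frontend, GraphQL, devops, security, Kafka, networking, database} — 10 skills.
No choice of 2 candidates does better; here backend, mobile are left uncovered.

10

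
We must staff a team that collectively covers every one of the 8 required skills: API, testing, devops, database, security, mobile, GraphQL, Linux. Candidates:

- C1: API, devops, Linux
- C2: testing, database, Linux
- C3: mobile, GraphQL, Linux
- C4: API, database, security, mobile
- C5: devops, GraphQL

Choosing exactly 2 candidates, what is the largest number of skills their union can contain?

Choosing C1, C4 covers {API, devops, database, security, mobile, Linux} — 6 skills.
No choice of 2 candidates does better; here testing, GraphQL are left uncovered.

6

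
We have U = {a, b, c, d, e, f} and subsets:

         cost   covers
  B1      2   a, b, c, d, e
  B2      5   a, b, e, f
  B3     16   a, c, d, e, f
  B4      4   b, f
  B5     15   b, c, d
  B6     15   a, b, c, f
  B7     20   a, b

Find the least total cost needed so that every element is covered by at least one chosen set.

6

B1, B4 cover every element at cost 2 + 4 = 6.
Any cover uses at least 2 sets; among all covering selections none totals below 6.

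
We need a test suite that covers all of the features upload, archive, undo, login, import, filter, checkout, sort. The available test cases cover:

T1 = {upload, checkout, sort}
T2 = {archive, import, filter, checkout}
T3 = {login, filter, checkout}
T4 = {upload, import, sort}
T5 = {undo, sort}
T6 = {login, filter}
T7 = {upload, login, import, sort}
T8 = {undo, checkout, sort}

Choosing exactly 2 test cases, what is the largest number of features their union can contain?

Choosing T2, T7 covers {upload, archive, login, import, filter, checkout, sort} — 7 features.
No choice of 2 test cases does better; here undo is left uncovered.

7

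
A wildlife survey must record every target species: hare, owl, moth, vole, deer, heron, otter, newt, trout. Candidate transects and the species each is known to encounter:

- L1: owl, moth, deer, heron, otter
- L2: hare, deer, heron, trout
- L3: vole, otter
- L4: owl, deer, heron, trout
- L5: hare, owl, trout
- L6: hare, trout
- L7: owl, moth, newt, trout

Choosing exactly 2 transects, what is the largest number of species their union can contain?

Choosing L1, L2 covers {hare, owl, moth, deer, heron, otter, trout} — 7 species.
No choice of 2 transects does better; here vole, newt are left uncovered.

7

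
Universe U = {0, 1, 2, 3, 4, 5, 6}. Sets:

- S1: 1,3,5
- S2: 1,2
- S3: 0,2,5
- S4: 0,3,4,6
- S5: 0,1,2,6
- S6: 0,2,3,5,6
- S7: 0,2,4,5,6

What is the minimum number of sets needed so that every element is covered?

2

S1, S7 together cover {0, 1, 2, 3, 4, 5, 6} — every element.
No single set contains all 7 elements, so 2 is optimal.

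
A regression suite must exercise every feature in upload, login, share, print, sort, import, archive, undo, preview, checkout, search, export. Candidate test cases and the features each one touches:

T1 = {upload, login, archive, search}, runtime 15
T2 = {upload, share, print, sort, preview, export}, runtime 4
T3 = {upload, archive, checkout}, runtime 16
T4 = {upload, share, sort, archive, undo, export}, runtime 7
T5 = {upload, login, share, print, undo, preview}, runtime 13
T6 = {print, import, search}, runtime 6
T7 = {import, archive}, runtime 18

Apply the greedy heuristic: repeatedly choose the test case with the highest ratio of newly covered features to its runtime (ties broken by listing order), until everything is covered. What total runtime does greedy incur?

Pick 1: T2 adds 6 new (upload, share, print, sort, preview, export) at runtime 4 (ratio 6/4).
Pick 2: T6 adds 2 new (import, search) at runtime 6 (ratio 2/6).
Pick 3: T4 adds 2 new (archive, undo) at runtime 7 (ratio 2/7).
Pick 4: T5 adds 1 new (login) at runtime 13 (ratio 1/13).
Pick 5: T3 adds 1 new (checkout) at runtime 16 (ratio 1/16).
Greedy total runtime: 4 + 6 + 7 + 13 + 16 = 46. (The true optimum is 39, so greedy overshoots here.)

46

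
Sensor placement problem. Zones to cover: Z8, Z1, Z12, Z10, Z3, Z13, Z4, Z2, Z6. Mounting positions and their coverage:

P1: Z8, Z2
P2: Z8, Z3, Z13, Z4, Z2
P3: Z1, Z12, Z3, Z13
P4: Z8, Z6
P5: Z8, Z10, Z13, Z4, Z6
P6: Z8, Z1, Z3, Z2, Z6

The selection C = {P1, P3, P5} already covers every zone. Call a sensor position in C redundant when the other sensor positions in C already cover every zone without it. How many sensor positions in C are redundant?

0

Drop P1: Z2 uncovered — not redundant.
Drop P3: Z1, Z12, Z3 uncovered — not redundant.
Drop P5: Z10, Z4, Z6 uncovered — not redundant.
None of the sensor positions in C is redundant.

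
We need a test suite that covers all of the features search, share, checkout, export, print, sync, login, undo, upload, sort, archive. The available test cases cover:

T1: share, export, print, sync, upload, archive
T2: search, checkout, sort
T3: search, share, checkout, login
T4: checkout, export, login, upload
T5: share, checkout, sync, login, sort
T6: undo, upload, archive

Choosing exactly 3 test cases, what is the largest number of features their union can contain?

10

Choosing T1, T2, T3 covers {search, share, checkout, export, print, sync, login, upload, sort, archive} — 10 features.
No choice of 3 test cases does better; here undo is left uncovered.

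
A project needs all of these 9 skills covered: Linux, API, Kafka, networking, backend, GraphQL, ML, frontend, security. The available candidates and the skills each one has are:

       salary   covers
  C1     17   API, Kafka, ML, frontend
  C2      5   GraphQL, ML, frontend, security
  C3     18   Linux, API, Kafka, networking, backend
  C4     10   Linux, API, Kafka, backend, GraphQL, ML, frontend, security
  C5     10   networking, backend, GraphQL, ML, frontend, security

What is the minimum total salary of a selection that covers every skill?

C4, C5 cover every skill at salary 10 + 10 = 20.
Any cover uses at least 2 candidates; among all covering selections none totals below 20.

20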